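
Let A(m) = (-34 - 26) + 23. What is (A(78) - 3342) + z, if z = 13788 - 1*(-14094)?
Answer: 24503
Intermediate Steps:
z = 27882 (z = 13788 + 14094 = 27882)
A(m) = -37 (A(m) = -60 + 23 = -37)
(A(78) - 3342) + z = (-37 - 3342) + 27882 = -3379 + 27882 = 24503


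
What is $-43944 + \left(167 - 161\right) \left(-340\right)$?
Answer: $-45984$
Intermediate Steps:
$-43944 + \left(167 - 161\right) \left(-340\right) = -43944 + 6 \left(-340\right) = -43944 - 2040 = -45984$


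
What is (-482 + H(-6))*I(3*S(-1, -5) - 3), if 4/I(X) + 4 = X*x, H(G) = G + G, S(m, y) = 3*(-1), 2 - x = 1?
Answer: 247/2 ≈ 123.50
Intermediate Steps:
x = 1 (x = 2 - 1*1 = 2 - 1 = 1)
S(m, y) = -3
H(G) = 2*G
I(X) = 4/(-4 + X) (I(X) = 4/(-4 + X*1) = 4/(-4 + X))
(-482 + H(-6))*I(3*S(-1, -5) - 3) = (-482 + 2*(-6))*(4/(-4 + (3*(-3) - 3))) = (-482 - 12)*(4/(-4 + (-9 - 3))) = -1976/(-4 - 12) = -1976/(-16) = -1976*(-1)/16 = -494*(-¼) = 247/2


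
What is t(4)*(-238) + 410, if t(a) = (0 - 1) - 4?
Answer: 1600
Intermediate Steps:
t(a) = -5 (t(a) = -1 - 4 = -5)
t(4)*(-238) + 410 = -5*(-238) + 410 = 1190 + 410 = 1600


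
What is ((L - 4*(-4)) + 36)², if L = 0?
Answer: 2704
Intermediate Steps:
((L - 4*(-4)) + 36)² = ((0 - 4*(-4)) + 36)² = ((0 + 16) + 36)² = (16 + 36)² = 52² = 2704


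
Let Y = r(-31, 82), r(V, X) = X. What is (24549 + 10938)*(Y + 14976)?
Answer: 534363246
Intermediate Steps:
Y = 82
(24549 + 10938)*(Y + 14976) = (24549 + 10938)*(82 + 14976) = 35487*15058 = 534363246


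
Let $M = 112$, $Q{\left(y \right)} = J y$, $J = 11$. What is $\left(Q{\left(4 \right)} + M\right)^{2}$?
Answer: $24336$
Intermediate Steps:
$Q{\left(y \right)} = 11 y$
$\left(Q{\left(4 \right)} + M\right)^{2} = \left(11 \cdot 4 + 112\right)^{2} = \left(44 + 112\right)^{2} = 156^{2} = 24336$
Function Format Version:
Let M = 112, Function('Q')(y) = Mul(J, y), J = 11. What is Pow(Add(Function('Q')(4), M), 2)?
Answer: 24336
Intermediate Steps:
Function('Q')(y) = Mul(11, y)
Pow(Add(Function('Q')(4), M), 2) = Pow(Add(Mul(11, 4), 112), 2) = Pow(Add(44, 112), 2) = Pow(156, 2) = 24336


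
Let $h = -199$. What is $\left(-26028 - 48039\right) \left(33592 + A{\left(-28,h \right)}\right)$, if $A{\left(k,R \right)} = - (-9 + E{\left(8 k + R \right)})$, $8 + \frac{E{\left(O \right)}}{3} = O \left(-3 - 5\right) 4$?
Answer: $517209861$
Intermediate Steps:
$E{\left(O \right)} = -24 - 96 O$ ($E{\left(O \right)} = -24 + 3 O \left(-3 - 5\right) 4 = -24 + 3 O \left(-8\right) 4 = -24 + 3 - 8 O 4 = -24 + 3 \left(- 32 O\right) = -24 - 96 O$)
$A{\left(k,R \right)} = 33 + 96 R + 768 k$ ($A{\left(k,R \right)} = - (-9 - \left(24 + 96 \left(8 k + R\right)\right)) = - (-9 - \left(24 + 96 \left(R + 8 k\right)\right)) = - (-9 - \left(24 + 96 R + 768 k\right)) = - (-33 - 768 k - 96 R) = 33 + 96 R + 768 k$)
$\left(-26028 - 48039\right) \left(33592 + A{\left(-28,h \right)}\right) = \left(-26028 - 48039\right) \left(33592 + \left(33 + 96 \left(-199\right) + 768 \left(-28\right)\right)\right) = - 74067 \left(33592 - 40575\right) = \left(-74067\right) \left(-6983\right) = 517209861$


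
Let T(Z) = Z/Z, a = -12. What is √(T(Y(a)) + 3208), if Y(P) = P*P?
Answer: √3209 ≈ 56.648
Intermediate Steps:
Y(P) = P²
T(Z) = 1
√(T(Y(a)) + 3208) = √(1 + 3208) = √3209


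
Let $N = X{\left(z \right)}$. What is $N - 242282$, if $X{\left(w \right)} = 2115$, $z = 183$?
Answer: $-240167$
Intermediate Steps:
$N = 2115$
$N - 242282 = 2115 - 242282 = -240167$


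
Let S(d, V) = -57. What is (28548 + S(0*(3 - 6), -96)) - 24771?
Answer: 3720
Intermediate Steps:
(28548 + S(0*(3 - 6), -96)) - 24771 = (28548 - 57) - 24771 = 28491 - 24771 = 3720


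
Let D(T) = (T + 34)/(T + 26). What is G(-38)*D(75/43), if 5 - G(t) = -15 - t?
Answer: -27666/1193 ≈ -23.190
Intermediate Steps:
D(T) = (34 + T)/(26 + T)
G(t) = 20 + t (G(t) = 5 - (-15 - t) = 5 + (15 + t) = 20 + t)
G(-38)*D(75/43) = (20 - 38)*((34 + 75/43)/(26 + 75/43)) = -18*(34 + 75*(1/43))/(26 + 75*(1/43)) = -18*(34 + 75/43)/(26 + 75/43) = -18*1537/(1193/43*43) = -774*1537/(1193*43) = -18*1537/1193 = -27666/1193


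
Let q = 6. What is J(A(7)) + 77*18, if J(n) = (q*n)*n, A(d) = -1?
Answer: 1392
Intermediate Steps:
J(n) = 6*n**2 (J(n) = (6*n)*n = 6*n**2)
J(A(7)) + 77*18 = 6*(-1)**2 + 77*18 = 6*1 + 1386 = 6 + 1386 = 1392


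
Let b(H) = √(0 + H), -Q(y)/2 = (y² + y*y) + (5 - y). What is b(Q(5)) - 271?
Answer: -271 + 10*I ≈ -271.0 + 10.0*I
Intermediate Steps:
Q(y) = -10 - 4*y² + 2*y (Q(y) = -2*((y² + y*y) + (5 - y)) = -2*((y² + y²) + (5 - y)) = -2*(2*y² + (5 - y)) = -2*(5 - y + 2*y²) = -10 - 4*y² + 2*y)
b(H) = √H
b(Q(5)) - 271 = √(-10 - 4*5² + 2*5) - 271 = √(-10 - 4*25 + 10) - 271 = √(-10 - 100 + 10) - 271 = √(-100) - 271 = 10*I - 271 = -271 + 10*I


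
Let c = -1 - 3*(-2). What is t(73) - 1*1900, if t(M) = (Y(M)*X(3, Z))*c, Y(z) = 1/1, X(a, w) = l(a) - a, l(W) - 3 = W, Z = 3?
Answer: -1885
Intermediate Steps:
l(W) = 3 + W
X(a, w) = 3 (X(a, w) = (3 + a) - a = 3)
c = 5 (c = -1 + 6 = 5)
Y(z) = 1
t(M) = 15 (t(M) = (1*3)*5 = 3*5 = 15)
t(73) - 1*1900 = 15 - 1*1900 = 15 - 1900 = -1885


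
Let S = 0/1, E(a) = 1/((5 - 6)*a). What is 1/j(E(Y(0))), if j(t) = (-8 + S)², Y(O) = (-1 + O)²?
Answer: 1/64 ≈ 0.015625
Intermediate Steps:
E(a) = -1/a (E(a) = 1/((-1)*a) = -1/a)
S = 0 (S = 0*1 = 0)
j(t) = 64 (j(t) = (-8 + 0)² = (-8)² = 64)
1/j(E(Y(0))) = 1/64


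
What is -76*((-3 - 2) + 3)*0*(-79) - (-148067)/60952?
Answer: 7793/3208 ≈ 2.4292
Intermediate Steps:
-76*((-3 - 2) + 3)*0*(-79) - (-148067)/60952 = -76*(-5 + 3)*0*(-79) - (-148067)/60952 = -(-152)*0*(-79) - 1*(-7793/3208) = -76*0*(-79) + 7793/3208 = 0*(-79) + 7793/3208 = 0 + 7793/3208 = 7793/3208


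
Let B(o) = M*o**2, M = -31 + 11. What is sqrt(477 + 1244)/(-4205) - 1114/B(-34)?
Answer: 557/11560 - sqrt(1721)/4205 ≈ 0.038318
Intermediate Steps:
M = -20
B(o) = -20*o**2
sqrt(477 + 1244)/(-4205) - 1114/B(-34) = sqrt(477 + 1244)/(-4205) - 1114/((-20*(-34)**2)) = sqrt(1721)*(-1/4205) - 1114/((-20*1156)) = -sqrt(1721)/4205 - 1114/(-23120) = -sqrt(1721)/4205 - 1114*(-1/23120) = -sqrt(1721)/4205 + 557/11560 = 557/11560 - sqrt(1721)/4205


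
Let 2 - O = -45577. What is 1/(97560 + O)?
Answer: 1/143139 ≈ 6.9862e-6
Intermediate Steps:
O = 45579 (O = 2 - 1*(-45577) = 2 + 45577 = 45579)
1/(97560 + O) = 1/(97560 + 45579) = 1/143139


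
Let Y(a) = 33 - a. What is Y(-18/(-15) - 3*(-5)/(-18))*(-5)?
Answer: -979/6 ≈ -163.17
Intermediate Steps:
Y(-18/(-15) - 3*(-5)/(-18))*(-5) = (33 - (-18/(-15) - 3*(-5)/(-18)))*(-5) = (33 - (-18*(-1/15) + 15*(-1/18)))*(-5) = (33 - (6/5 - 5/6))*(-5) = (33 - 1*11/30)*(-5) = (33 - 11/30)*(-5) = (979/30)*(-5) = -979/6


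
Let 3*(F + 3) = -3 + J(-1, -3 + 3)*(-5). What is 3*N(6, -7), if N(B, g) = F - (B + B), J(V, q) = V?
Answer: -43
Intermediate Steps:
F = -7/3 (F = -3 + (-3 - 1*(-5))/3 = -3 + (-3 + 5)/3 = -3 + (⅓)*2 = -3 + ⅔ = -7/3 ≈ -2.3333)
N(B, g) = -7/3 - 2*B (N(B, g) = -7/3 - (B + B) = -7/3 - 2*B)
3*N(6, -7) = 3*(-7/3 - 2*6) = 3*(-7/3 - 12) = 3*(-43/3) = -43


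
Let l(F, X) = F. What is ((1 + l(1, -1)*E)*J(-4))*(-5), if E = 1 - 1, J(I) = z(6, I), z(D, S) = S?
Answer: 20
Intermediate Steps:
J(I) = I
E = 0
((1 + l(1, -1)*E)*J(-4))*(-5) = ((1 + 1*0)*(-4))*(-5) = ((1 + 0)*(-4))*(-5) = (1*(-4))*(-5) = -4*(-5) = 20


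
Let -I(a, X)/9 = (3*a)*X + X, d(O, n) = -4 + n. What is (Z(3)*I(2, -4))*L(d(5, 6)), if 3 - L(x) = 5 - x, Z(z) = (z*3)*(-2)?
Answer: 0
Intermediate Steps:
I(a, X) = -9*X - 27*X*a (I(a, X) = -9*((3*a)*X + X) = -9*(3*X*a + X) = -9*(X + 3*X*a) = -9*X - 27*X*a)
Z(z) = -6*z (Z(z) = (3*z)*(-2) = -6*z)
L(x) = -2 + x (L(x) = 3 - (5 - x) = 3 + (-5 + x) = -2 + x)
(Z(3)*I(2, -4))*L(d(5, 6)) = ((-6*3)*(-9*(-4)*(1 + 3*2)))*(-2 + (-4 + 6)) = (-(-162)*(-4)*(1 + 6))*(-2 + 2) = -(-162)*(-4)*7*0 = -18*252*0 = -4536*0 = 0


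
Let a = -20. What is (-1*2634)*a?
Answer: 52680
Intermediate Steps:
(-1*2634)*a = -1*2634*(-20) = -2634*(-20) = 52680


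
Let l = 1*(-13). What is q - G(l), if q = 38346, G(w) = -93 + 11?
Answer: 38428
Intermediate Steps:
l = -13
G(w) = -82
q - G(l) = 38346 - 1*(-82) = 38346 + 82 = 38428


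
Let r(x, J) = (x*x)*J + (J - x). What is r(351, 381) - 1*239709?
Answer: 46699902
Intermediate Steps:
r(x, J) = J - x + J*x² (r(x, J) = x²*J + (J - x) = J*x² + (J - x) = J - x + J*x²)
r(351, 381) - 1*239709 = (381 - 1*351 + 381*351²) - 1*239709 = (381 - 351 + 381*123201) - 239709 = (381 - 351 + 46939581) - 239709 = 46939611 - 239709 = 46699902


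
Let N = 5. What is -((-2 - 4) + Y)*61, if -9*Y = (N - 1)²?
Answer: 4270/9 ≈ 474.44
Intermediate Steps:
Y = -16/9 (Y = -(5 - 1)²/9 = -⅑*4² = -⅑*16 = -16/9 ≈ -1.7778)
-((-2 - 4) + Y)*61 = -((-2 - 4) - 16/9)*61 = -(-6 - 16/9)*61 = -(-70)*61/9 = -1*(-4270/9) = 4270/9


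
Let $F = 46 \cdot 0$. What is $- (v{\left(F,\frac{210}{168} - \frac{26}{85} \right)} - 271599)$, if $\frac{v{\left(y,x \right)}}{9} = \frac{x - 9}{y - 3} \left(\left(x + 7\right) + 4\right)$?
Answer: $\frac{31363475163}{115600} \approx 2.7131 \cdot 10^{5}$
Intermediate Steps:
$F = 0$
$v{\left(y,x \right)} = \frac{9 \left(-9 + x\right) \left(11 + x\right)}{-3 + y}$ ($v{\left(y,x \right)} = 9 \frac{x - 9}{y - 3} \left(\left(x + 7\right) + 4\right) = 9 \frac{-9 + x}{-3 + y} \left(\left(7 + x\right) + 4\right) = 9 \frac{-9 + x}{-3 + y} \left(11 + x\right) = 9 \frac{\left(-9 + x\right) \left(11 + x\right)}{-3 + y} = \frac{9 \left(-9 + x\right) \left(11 + x\right)}{-3 + y}$)
$- (v{\left(F,\frac{210}{168} - \frac{26}{85} \right)} - 271599) = - (\frac{9 \left(-99 + \left(\frac{210}{168} - \frac{26}{85}\right)^{2} + 2 \left(\frac{210}{168} - \frac{26}{85}\right)\right)}{-3 + 0} - 271599) = - (\frac{9 \left(-99 + \left(210 \cdot \frac{1}{168} - \frac{26}{85}\right)^{2} + 2 \left(210 \cdot \frac{1}{168} - \frac{26}{85}\right)\right)}{-3} - 271599) = - (9 \left(- \frac{1}{3}\right) \left(-99 + \left(\frac{5}{4} - \frac{26}{85}\right)^{2} + 2 \left(\frac{5}{4} - \frac{26}{85}\right)\right) - 271599) = - (9 \left(- \frac{1}{3}\right) \left(-99 + \left(\frac{321}{340}\right)^{2} + 2 \cdot \frac{321}{340}\right) - 271599) = - (9 \left(- \frac{1}{3}\right) \left(-99 + \frac{103041}{115600} + \frac{321}{170}\right) - 271599) = - (9 \left(- \frac{1}{3}\right) \left(- \frac{11123079}{115600}\right) - 271599) = - (\frac{33369237}{115600} - 271599) = \left(-1\right) \left(- \frac{31363475163}{115600}\right) = \frac{31363475163}{115600}$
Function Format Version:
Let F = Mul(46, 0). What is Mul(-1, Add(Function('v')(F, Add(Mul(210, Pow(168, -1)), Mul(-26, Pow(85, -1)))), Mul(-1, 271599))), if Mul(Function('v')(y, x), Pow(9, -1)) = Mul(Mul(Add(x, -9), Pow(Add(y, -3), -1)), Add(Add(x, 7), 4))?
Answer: Rational(31363475163, 115600) ≈ 2.7131e+5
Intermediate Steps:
F = 0
Function('v')(y, x) = Mul(9, Pow(Add(-3, y), -1), Add(-9, x), Add(11, x)) (Function('v')(y, x) = Mul(9, Mul(Mul(Add(x, -9), Pow(Add(y, -3), -1)), Add(Add(x, 7), 4))) = Mul(9, Mul(Mul(Add(-9, x), Pow(Add(-3, y), -1)), Add(Add(7, x), 4))) = Mul(9, Mul(Mul(Pow(Add(-3, y), -1), Add(-9, x)), Add(11, x))) = Mul(9, Mul(Pow(Add(-3, y), -1), Add(-9, x), Add(11, x))) = Mul(9, Pow(Add(-3, y), -1), Add(-9, x), Add(11, x)))
Mul(-1, Add(Function('v')(F, Add(Mul(210, Pow(168, -1)), Mul(-26, Pow(85, -1)))), Mul(-1, 271599))) = Mul(-1, Add(Mul(9, Pow(Add(-3, 0), -1), Add(-99, Pow(Add(Mul(210, Pow(168, -1)), Mul(-26, Pow(85, -1))), 2), Mul(2, Add(Mul(210, Pow(168, -1)), Mul(-26, Pow(85, -1)))))), Mul(-1, 271599))) = Mul(-1, Add(Mul(9, Pow(-3, -1), Add(-99, Pow(Add(Mul(210, Rational(1, 168)), Mul(-26, Rational(1, 85))), 2), Mul(2, Add(Mul(210, Rational(1, 168)), Mul(-26, Rational(1, 85)))))), -271599)) = Mul(-1, Add(Mul(9, Rational(-1, 3), Add(-99, Pow(Add(Rational(5, 4), Rational(-26, 85)), 2), Mul(2, Add(Rational(5, 4), Rational(-26, 85))))), -271599)) = Mul(-1, Add(Mul(9, Rational(-1, 3), Add(-99, Pow(Rational(321, 340), 2), Mul(2, Rational(321, 340)))), -271599)) = Mul(-1, Add(Mul(9, Rational(-1, 3), Add(-99, Rational(103041, 115600), Rational(321, 170))), -271599)) = Mul(-1, Add(Mul(9, Rational(-1, 3), Rational(-11123079, 115600)), -271599)) = Mul(-1, Add(Rational(33369237, 115600), -271599)) = Mul(-1, Rational(-31363475163, 115600)) = Rational(31363475163, 115600)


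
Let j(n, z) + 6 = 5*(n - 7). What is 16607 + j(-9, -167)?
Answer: 16521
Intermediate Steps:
j(n, z) = -41 + 5*n (j(n, z) = -6 + 5*(n - 7) = -6 + 5*(-7 + n) = -6 + (-35 + 5*n) = -41 + 5*n)
16607 + j(-9, -167) = 16607 + (-41 + 5*(-9)) = 16607 + (-41 - 45) = 16607 - 86 = 16521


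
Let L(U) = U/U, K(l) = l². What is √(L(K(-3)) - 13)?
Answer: 2*I*√3 ≈ 3.4641*I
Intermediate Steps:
L(U) = 1
√(L(K(-3)) - 13) = √(1 - 13) = √(-12) = 2*I*√3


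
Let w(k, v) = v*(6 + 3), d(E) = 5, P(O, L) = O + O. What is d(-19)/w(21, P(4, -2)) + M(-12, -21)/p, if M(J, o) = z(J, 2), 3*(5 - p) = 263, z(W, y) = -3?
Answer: 59/558 ≈ 0.10573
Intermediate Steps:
P(O, L) = 2*O
p = -248/3 (p = 5 - 1/3*263 = 5 - 263/3 = -248/3 ≈ -82.667)
M(J, o) = -3
w(k, v) = 9*v (w(k, v) = v*9 = 9*v)
d(-19)/w(21, P(4, -2)) + M(-12, -21)/p = 5/((9*(2*4))) - 3/(-248/3) = 5/((9*8)) - 3*(-3/248) = 5/72 + 9/248 = 59/558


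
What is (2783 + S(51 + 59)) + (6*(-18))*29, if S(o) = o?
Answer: -239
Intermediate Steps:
(2783 + S(51 + 59)) + (6*(-18))*29 = (2783 + (51 + 59)) + (6*(-18))*29 = (2783 + 110) - 108*29 = 2893 - 3132 = -239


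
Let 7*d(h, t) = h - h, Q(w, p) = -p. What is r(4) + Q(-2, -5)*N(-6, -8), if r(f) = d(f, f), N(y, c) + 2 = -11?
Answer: -65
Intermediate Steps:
N(y, c) = -13 (N(y, c) = -2 - 11 = -13)
d(h, t) = 0 (d(h, t) = (h - h)/7 = (1/7)*0 = 0)
r(f) = 0
r(4) + Q(-2, -5)*N(-6, -8) = 0 - 1*(-5)*(-13) = 0 + 5*(-13) = 0 - 65 = -65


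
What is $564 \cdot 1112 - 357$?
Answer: $626811$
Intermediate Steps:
$564 \cdot 1112 - 357 = 627168 - 357 = 626811$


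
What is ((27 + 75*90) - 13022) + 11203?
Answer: 4958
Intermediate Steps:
((27 + 75*90) - 13022) + 11203 = ((27 + 6750) - 13022) + 11203 = (6777 - 13022) + 11203 = -6245 + 11203 = 4958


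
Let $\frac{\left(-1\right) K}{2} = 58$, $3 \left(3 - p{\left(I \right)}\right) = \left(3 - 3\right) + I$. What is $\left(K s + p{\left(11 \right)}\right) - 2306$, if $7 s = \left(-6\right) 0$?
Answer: $- \frac{6920}{3} \approx -2306.7$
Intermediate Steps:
$p{\left(I \right)} = 3 - \frac{I}{3}$ ($p{\left(I \right)} = 3 - \frac{\left(3 - 3\right) + I}{3} = 3 - \frac{0 + I}{3} = 3 - \frac{I}{3}$)
$K = -116$ ($K = \left(-2\right) 58 = -116$)
$s = 0$ ($s = \frac{\left(-6\right) 0}{7} = \frac{1}{7} \cdot 0 = 0$)
$\left(K s + p{\left(11 \right)}\right) - 2306 = \left(\left(-116\right) 0 + \left(3 - \frac{11}{3}\right)\right) - 2306 = \left(0 + \left(3 - \frac{11}{3}\right)\right) - 2306 = \left(0 - \frac{2}{3}\right) - 2306 = - \frac{2}{3} - 2306 = - \frac{6920}{3}$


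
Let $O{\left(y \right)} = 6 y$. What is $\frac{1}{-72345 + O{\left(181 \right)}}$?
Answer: $- \frac{1}{71259} \approx -1.4033 \cdot 10^{-5}$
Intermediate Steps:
$\frac{1}{-72345 + O{\left(181 \right)}} = \frac{1}{-72345 + 6 \cdot 181} = \frac{1}{-72345 + 1086} = \frac{1}{-71259} = - \frac{1}{71259}$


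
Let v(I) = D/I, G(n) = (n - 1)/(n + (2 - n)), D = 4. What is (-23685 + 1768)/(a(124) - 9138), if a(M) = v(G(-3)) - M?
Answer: 21917/9264 ≈ 2.3658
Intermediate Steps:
G(n) = -½ + n/2 (G(n) = (-1 + n)/2 = (-1 + n)*(½) = -½ + n/2)
v(I) = 4/I
a(M) = -2 - M (a(M) = 4/(-½ + (½)*(-3)) - M = 4/(-½ - 3/2) - M = 4/(-2) - M = 4*(-½) - M = -2 - M)
(-23685 + 1768)/(a(124) - 9138) = (-23685 + 1768)/((-2 - 1*124) - 9138) = -21917/((-2 - 124) - 9138) = -21917/(-126 - 9138) = -21917/(-9264) = -21917*(-1/9264) = 21917/9264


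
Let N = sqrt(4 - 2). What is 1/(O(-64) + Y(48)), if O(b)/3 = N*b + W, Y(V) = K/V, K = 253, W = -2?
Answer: 1680/169868087 - 442368*sqrt(2)/169868087 ≈ -0.0036730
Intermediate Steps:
N = sqrt(2) ≈ 1.4142
Y(V) = 253/V
O(b) = -6 + 3*b*sqrt(2) (O(b) = 3*(sqrt(2)*b - 2) = 3*(b*sqrt(2) - 2) = 3*(-2 + b*sqrt(2)) = -6 + 3*b*sqrt(2))
1/(O(-64) + Y(48)) = 1/((-6 + 3*(-64)*sqrt(2)) + 253/48) = 1/((-6 - 192*sqrt(2)) + 253*(1/48)) = 1/((-6 - 192*sqrt(2)) + 253/48) = 1/(-35/48 - 192*sqrt(2))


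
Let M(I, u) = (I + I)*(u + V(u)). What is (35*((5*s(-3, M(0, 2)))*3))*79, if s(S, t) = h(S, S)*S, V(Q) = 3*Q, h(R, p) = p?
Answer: 373275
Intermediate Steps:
M(I, u) = 8*I*u (M(I, u) = (I + I)*(u + 3*u) = (2*I)*(4*u) = 8*I*u)
s(S, t) = S² (s(S, t) = S*S = S²)
(35*((5*s(-3, M(0, 2)))*3))*79 = (35*((5*(-3)²)*3))*79 = (35*((5*9)*3))*79 = (35*(45*3))*79 = (35*135)*79 = 4725*79 = 373275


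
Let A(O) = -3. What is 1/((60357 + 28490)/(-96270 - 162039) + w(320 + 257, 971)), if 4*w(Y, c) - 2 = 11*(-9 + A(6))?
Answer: -516618/16967779 ≈ -0.030447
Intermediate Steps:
w(Y, c) = -65/2 (w(Y, c) = ½ + (11*(-9 - 3))/4 = ½ + (11*(-12))/4 = ½ + (¼)*(-132) = ½ - 33 = -65/2)
1/((60357 + 28490)/(-96270 - 162039) + w(320 + 257, 971)) = 1/((60357 + 28490)/(-96270 - 162039) - 65/2) = 1/(88847/(-258309) - 65/2) = 1/(88847*(-1/258309) - 65/2) = 1/(-88847/258309 - 65/2) = 1/(-16967779/516618) = -516618/16967779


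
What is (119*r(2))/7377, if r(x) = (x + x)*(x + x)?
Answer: 1904/7377 ≈ 0.25810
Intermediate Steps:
r(x) = 4*x² (r(x) = (2*x)*(2*x) = 4*x²)
(119*r(2))/7377 = (119*(4*2²))/7377 = (119*(4*4))*(1/7377) = (119*16)*(1/7377) = 1904*(1/7377) = 1904/7377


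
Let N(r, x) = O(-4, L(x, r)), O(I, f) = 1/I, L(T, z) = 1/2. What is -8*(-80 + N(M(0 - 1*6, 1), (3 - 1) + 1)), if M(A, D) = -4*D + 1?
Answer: 642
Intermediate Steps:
L(T, z) = ½ (L(T, z) = 1*(½) = ½)
M(A, D) = 1 - 4*D
N(r, x) = -¼ (N(r, x) = 1/(-4) = -¼)
-8*(-80 + N(M(0 - 1*6, 1), (3 - 1) + 1)) = -8*(-80 - ¼) = -8*(-321/4) = 642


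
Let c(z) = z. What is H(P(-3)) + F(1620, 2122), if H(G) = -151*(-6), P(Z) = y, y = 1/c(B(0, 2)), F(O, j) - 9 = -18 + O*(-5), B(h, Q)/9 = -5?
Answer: -7203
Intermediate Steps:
B(h, Q) = -45 (B(h, Q) = 9*(-5) = -45)
F(O, j) = -9 - 5*O (F(O, j) = 9 + (-18 + O*(-5)) = 9 + (-18 - 5*O) = -9 - 5*O)
y = -1/45 (y = 1/(-45) = -1/45 ≈ -0.022222)
P(Z) = -1/45
H(G) = 906
H(P(-3)) + F(1620, 2122) = 906 + (-9 - 5*1620) = 906 + (-9 - 8100) = 906 - 8109 = -7203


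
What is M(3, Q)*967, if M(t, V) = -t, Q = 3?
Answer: -2901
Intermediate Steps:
M(3, Q)*967 = -1*3*967 = -3*967 = -2901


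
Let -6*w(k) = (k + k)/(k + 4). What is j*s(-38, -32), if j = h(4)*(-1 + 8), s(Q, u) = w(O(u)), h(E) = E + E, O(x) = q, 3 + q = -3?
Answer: -56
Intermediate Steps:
q = -6 (q = -3 - 3 = -6)
O(x) = -6
h(E) = 2*E
w(k) = -k/(3*(4 + k)) (w(k) = -(k + k)/(6*(k + 4)) = -2*k/(6*(4 + k)) = -k/(3*(4 + k)))
s(Q, u) = -1 (s(Q, u) = -1*(-6)/(12 + 3*(-6)) = -1*(-6)/(12 - 18) = -1*(-6)/(-6) = -1*(-6)*(-⅙) = -1)
j = 56 (j = (2*4)*(-1 + 8) = 8*7 = 56)
j*s(-38, -32) = 56*(-1) = -56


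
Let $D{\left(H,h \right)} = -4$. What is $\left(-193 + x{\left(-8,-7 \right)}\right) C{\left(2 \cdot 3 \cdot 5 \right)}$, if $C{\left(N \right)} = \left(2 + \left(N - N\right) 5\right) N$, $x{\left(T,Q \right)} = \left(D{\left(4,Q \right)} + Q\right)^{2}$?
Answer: $-4320$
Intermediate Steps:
$x{\left(T,Q \right)} = \left(-4 + Q\right)^{2}$
$C{\left(N \right)} = 2 N$ ($C{\left(N \right)} = \left(2 + 0 \cdot 5\right) N = \left(2 + 0\right) N = 2 N$)
$\left(-193 + x{\left(-8,-7 \right)}\right) C{\left(2 \cdot 3 \cdot 5 \right)} = \left(-193 + \left(-4 - 7\right)^{2}\right) 2 \cdot 2 \cdot 3 \cdot 5 = \left(-193 + \left(-11\right)^{2}\right) 2 \cdot 6 \cdot 5 = \left(-193 + 121\right) 2 \cdot 30 = \left(-72\right) 60 = -4320$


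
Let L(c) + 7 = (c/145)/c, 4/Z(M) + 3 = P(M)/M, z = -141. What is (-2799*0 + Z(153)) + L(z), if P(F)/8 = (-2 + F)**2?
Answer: -184407546/26382605 ≈ -6.9897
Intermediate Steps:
P(F) = 8*(-2 + F)**2
Z(M) = 4/(-3 + 8*(-2 + M)**2/M) (Z(M) = 4/(-3 + (8*(-2 + M)**2)/M) = 4/(-3 + 8*(-2 + M)**2/M))
L(c) = -1014/145 (L(c) = -7 + (c/145)/c = -7 + 1/145 = -1014/145)
(-2799*0 + Z(153)) + L(z) = (-2799*0 + 4*153/(32 - 35*153 + 8*153**2)) - 1014/145 = (0 + 4*153/(32 - 5355 + 8*23409)) - 1014/145 = (0 + 4*153/(32 - 5355 + 187272)) - 1014/145 = (0 + 4*153/181949) - 1014/145 = (0 + 4*153*(1/181949)) - 1014/145 = (0 + 612/181949) - 1014/145 = 612/181949 - 1014/145 = -184407546/26382605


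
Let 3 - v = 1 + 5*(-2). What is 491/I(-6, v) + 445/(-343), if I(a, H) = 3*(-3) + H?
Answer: 167078/1029 ≈ 162.37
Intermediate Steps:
v = 12 (v = 3 - (1 + 5*(-2)) = 3 - (1 - 10) = 3 - 1*(-9) = 3 + 9 = 12)
I(a, H) = -9 + H
491/I(-6, v) + 445/(-343) = 491/(-9 + 12) + 445/(-343) = 491/3 + 445*(-1/343) = 491*(⅓) - 445/343 = 491/3 - 445/343 = 167078/1029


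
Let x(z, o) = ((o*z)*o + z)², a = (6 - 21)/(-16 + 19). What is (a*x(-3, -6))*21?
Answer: -1293705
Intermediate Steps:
a = -5 (a = -15/3 = -15*⅓ = -5)
x(z, o) = (z + z*o²)² (x(z, o) = (z*o² + z)² = (z + z*o²)²)
(a*x(-3, -6))*21 = -5*(-3)²*(1 + (-6)²)²*21 = -45*(1 + 36)²*21 = -45*37²*21 = -45*1369*21 = -5*12321*21 = -61605*21 = -1293705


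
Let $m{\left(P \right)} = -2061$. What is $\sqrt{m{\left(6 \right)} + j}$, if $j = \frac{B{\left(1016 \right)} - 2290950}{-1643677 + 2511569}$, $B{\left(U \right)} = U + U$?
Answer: $\frac{i \sqrt{388601752223090}}{433946} \approx 45.427 i$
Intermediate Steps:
$B{\left(U \right)} = 2 U$
$j = - \frac{1144459}{433946}$ ($j = \frac{2 \cdot 1016 - 2290950}{-1643677 + 2511569} = \frac{2032 - 2290950}{867892} = \left(-2288918\right) \frac{1}{867892} = - \frac{1144459}{433946} \approx -2.6373$)
$\sqrt{m{\left(6 \right)} + j} = \sqrt{-2061 - \frac{1144459}{433946}} = \sqrt{- \frac{895507165}{433946}} = \frac{i \sqrt{388601752223090}}{433946}$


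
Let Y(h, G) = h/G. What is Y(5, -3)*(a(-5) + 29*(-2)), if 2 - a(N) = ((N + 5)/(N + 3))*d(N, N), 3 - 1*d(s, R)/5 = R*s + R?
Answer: 280/3 ≈ 93.333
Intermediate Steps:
d(s, R) = 15 - 5*R - 5*R*s (d(s, R) = 15 - 5*(R*s + R) = 15 - 5*(R + R*s) = 15 + (-5*R - 5*R*s) = 15 - 5*R - 5*R*s)
a(N) = 2 - (5 + N)*(15 - 5*N - 5*N²)/(3 + N) (a(N) = 2 - (N + 5)/(N + 3)*(15 - 5*N - 5*N*N) = 2 - (5 + N)/(3 + N)*(15 - 5*N - 5*N²) = 2 - (5 + N)*(15 - 5*N - 5*N²)/(3 + N))
Y(5, -3)*(a(-5) + 29*(-2)) = (5/(-3))*((-69 + 5*(-5)³ + 12*(-5) + 30*(-5)²)/(3 - 5) + 29*(-2)) = (5*(-⅓))*((-69 + 5*(-125) - 60 + 30*25)/(-2) - 58) = -5*(-(-69 - 625 - 60 + 750)/2 - 58)/3 = -5*(-½*(-4) - 58)/3 = -5*(2 - 58)/3 = -5/3*(-56) = 280/3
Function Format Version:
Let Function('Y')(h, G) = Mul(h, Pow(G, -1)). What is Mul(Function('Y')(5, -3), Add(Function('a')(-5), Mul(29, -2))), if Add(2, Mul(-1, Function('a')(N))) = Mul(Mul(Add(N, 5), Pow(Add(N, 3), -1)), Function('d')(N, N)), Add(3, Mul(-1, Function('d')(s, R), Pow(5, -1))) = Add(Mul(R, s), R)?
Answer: Rational(280, 3) ≈ 93.333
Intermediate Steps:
Function('d')(s, R) = Add(15, Mul(-5, R), Mul(-5, R, s)) (Function('d')(s, R) = Add(15, Mul(-5, Add(Mul(R, s), R))) = Add(15, Mul(-5, Add(R, Mul(R, s)))) = Add(15, Add(Mul(-5, R), Mul(-5, R, s))) = Add(15, Mul(-5, R), Mul(-5, R, s)))
Function('a')(N) = Add(2, Mul(-1, Pow(Add(3, N), -1), Add(5, N), Add(15, Mul(-5, N), Mul(-5, Pow(N, 2))))) (Function('a')(N) = Add(2, Mul(-1, Mul(Mul(Add(N, 5), Pow(Add(N, 3), -1)), Add(15, Mul(-5, N), Mul(-5, N, N))))) = Add(2, Mul(-1, Mul(Mul(Add(5, N), Pow(Add(3, N), -1)), Add(15, Mul(-5, N), Mul(-5, Pow(N, 2)))))) = Add(2, Mul(-1, Mul(Mul(Pow(Add(3, N), -1), Add(5, N)), Add(15, Mul(-5, N), Mul(-5, Pow(N, 2)))))) = Add(2, Mul(-1, Mul(Pow(Add(3, N), -1), Add(5, N), Add(15, Mul(-5, N), Mul(-5, Pow(N, 2)))))) = Add(2, Mul(-1, Pow(Add(3, N), -1), Add(5, N), Add(15, Mul(-5, N), Mul(-5, Pow(N, 2))))))
Mul(Function('Y')(5, -3), Add(Function('a')(-5), Mul(29, -2))) = Mul(Mul(5, Pow(-3, -1)), Add(Mul(Pow(Add(3, -5), -1), Add(-69, Mul(5, Pow(-5, 3)), Mul(12, -5), Mul(30, Pow(-5, 2)))), Mul(29, -2))) = Mul(Mul(5, Rational(-1, 3)), Add(Mul(Pow(-2, -1), Add(-69, Mul(5, -125), -60, Mul(30, 25))), -58)) = Mul(Rational(-5, 3), Add(Mul(Rational(-1, 2), Add(-69, -625, -60, 750)), -58)) = Mul(Rational(-5, 3), Add(Mul(Rational(-1, 2), -4), -58)) = Mul(Rational(-5, 3), Add(2, -58)) = Mul(Rational(-5, 3), -56) = Rational(280, 3)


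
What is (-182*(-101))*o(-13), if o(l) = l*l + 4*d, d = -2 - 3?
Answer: 2738918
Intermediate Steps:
d = -5
o(l) = -20 + l² (o(l) = l*l + 4*(-5) = l² - 20 = -20 + l²)
(-182*(-101))*o(-13) = (-182*(-101))*(-20 + (-13)²) = 18382*(-20 + 169) = 18382*149 = 2738918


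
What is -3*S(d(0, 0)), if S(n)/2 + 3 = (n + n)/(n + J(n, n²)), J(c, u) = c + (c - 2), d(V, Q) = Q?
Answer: 18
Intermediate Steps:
J(c, u) = -2 + 2*c (J(c, u) = c + (-2 + c) = -2 + 2*c)
S(n) = -6 + 4*n/(-2 + 3*n) (S(n) = -6 + 2*((n + n)/(n + (-2 + 2*n))) = -6 + 2*((2*n)/(-2 + 3*n)) = -6 + 2*(2*n/(-2 + 3*n)) = -6 + 4*n/(-2 + 3*n))
-3*S(d(0, 0)) = -6*(6 - 7*0)/(-2 + 3*0) = -6*(6 + 0)/(-2 + 0) = -6*6/(-2) = -6*(-1)*6/2 = -3*(-6) = 18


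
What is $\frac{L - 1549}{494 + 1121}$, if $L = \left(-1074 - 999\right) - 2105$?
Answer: $- \frac{5727}{1615} \approx -3.5461$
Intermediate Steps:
$L = -4178$ ($L = \left(-1074 - 999\right) - 2105 = -2073 - 2105 = -4178$)
$\frac{L - 1549}{494 + 1121} = \frac{-4178 - 1549}{494 + 1121} = - \frac{5727}{1615}$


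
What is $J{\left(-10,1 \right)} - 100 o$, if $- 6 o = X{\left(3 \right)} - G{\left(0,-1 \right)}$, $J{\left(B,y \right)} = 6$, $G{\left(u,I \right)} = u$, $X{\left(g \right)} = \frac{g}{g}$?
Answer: $\frac{68}{3} \approx 22.667$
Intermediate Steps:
$X{\left(g \right)} = 1$
$o = - \frac{1}{6}$ ($o = - \frac{1 - 0}{6} = - \frac{1 + 0}{6} = \left(- \frac{1}{6}\right) 1 = - \frac{1}{6} \approx -0.16667$)
$J{\left(-10,1 \right)} - 100 o = 6 - - \frac{50}{3} = 6 + \frac{50}{3} = \frac{68}{3}$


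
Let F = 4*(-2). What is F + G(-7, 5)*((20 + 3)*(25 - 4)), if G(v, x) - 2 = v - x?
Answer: -4838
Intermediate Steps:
G(v, x) = 2 + v - x (G(v, x) = 2 + (v - x) = 2 + v - x)
F = -8
F + G(-7, 5)*((20 + 3)*(25 - 4)) = -8 + (2 - 7 - 1*5)*((20 + 3)*(25 - 4)) = -8 + (2 - 7 - 5)*(23*21) = -8 - 10*483 = -8 - 4830 = -4838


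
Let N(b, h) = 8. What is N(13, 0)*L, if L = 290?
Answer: 2320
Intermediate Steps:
N(13, 0)*L = 8*290 = 2320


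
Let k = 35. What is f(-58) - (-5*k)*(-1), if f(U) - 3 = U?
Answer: -230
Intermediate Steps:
f(U) = 3 + U
f(-58) - (-5*k)*(-1) = (3 - 58) - (-5*35)*(-1) = -55 - (-175)*(-1) = -55 - 1*175 = -55 - 175 = -230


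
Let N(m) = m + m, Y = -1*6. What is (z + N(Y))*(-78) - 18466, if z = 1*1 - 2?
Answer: -17452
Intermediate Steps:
Y = -6
N(m) = 2*m
z = -1 (z = 1 - 2 = -1)
(z + N(Y))*(-78) - 18466 = (-1 + 2*(-6))*(-78) - 18466 = (-1 - 12)*(-78) - 18466 = -13*(-78) - 18466 = 1014 - 18466 = -17452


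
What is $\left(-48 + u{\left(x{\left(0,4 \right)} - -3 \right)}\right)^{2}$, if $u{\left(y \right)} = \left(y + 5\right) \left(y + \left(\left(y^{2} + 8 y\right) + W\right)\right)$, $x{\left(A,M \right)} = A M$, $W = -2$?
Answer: $50176$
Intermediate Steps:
$u{\left(y \right)} = \left(5 + y\right) \left(-2 + y^{2} + 9 y\right)$ ($u{\left(y \right)} = \left(y + 5\right) \left(y - \left(2 - y^{2} - 8 y\right)\right) = \left(5 + y\right) \left(y + \left(-2 + y^{2} + 8 y\right)\right) = \left(5 + y\right) \left(-2 + y^{2} + 9 y\right)$)
$\left(-48 + u{\left(x{\left(0,4 \right)} - -3 \right)}\right)^{2} = \left(-48 + \left(-10 + \left(0 \cdot 4 - -3\right)^{3} + 14 \left(0 \cdot 4 - -3\right)^{2} + 43 \left(0 \cdot 4 - -3\right)\right)\right)^{2} = \left(-48 + \left(-10 + \left(0 + 3\right)^{3} + 14 \left(0 + 3\right)^{2} + 43 \left(0 + 3\right)\right)\right)^{2} = \left(-48 + \left(-10 + 3^{3} + 14 \cdot 3^{2} + 43 \cdot 3\right)\right)^{2} = \left(-48 + \left(-10 + 27 + 14 \cdot 9 + 129\right)\right)^{2} = \left(-48 + \left(-10 + 27 + 126 + 129\right)\right)^{2} = \left(-48 + 272\right)^{2} = 224^{2} = 50176$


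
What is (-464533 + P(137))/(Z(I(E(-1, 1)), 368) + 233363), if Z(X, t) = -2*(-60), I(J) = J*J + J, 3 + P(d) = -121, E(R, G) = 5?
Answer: -464657/233483 ≈ -1.9901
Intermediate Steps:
P(d) = -124 (P(d) = -3 - 121 = -124)
I(J) = J + J² (I(J) = J² + J = J + J²)
Z(X, t) = 120
(-464533 + P(137))/(Z(I(E(-1, 1)), 368) + 233363) = (-464533 - 124)/(120 + 233363) = -464657/233483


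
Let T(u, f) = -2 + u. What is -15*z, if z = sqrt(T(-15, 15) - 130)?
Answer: -105*I*sqrt(3) ≈ -181.87*I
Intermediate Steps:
z = 7*I*sqrt(3) (z = sqrt((-2 - 15) - 130) = sqrt(-17 - 130) = sqrt(-147) = 7*I*sqrt(3) ≈ 12.124*I)
-15*z = -105*I*sqrt(3)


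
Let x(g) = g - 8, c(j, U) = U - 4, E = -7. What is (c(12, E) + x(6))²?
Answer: 169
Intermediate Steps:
c(j, U) = -4 + U
x(g) = -8 + g
(c(12, E) + x(6))² = ((-4 - 7) + (-8 + 6))² = (-11 - 2)² = (-13)² = 169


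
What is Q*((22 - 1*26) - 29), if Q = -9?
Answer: 297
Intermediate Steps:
Q*((22 - 1*26) - 29) = -9*((22 - 1*26) - 29) = -9*((22 - 26) - 29) = -9*(-4 - 29) = -9*(-33) = 297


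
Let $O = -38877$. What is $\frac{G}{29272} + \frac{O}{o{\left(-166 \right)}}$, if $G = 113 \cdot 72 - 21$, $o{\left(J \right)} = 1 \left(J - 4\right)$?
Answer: $\frac{569693547}{2488120} \approx 228.97$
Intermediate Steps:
$o{\left(J \right)} = -4 + J$ ($o{\left(J \right)} = 1 \left(-4 + J\right) = -4 + J$)
$G = 8115$ ($G = 8136 - 21 = 8115$)
$\frac{G}{29272} + \frac{O}{o{\left(-166 \right)}} = \frac{8115}{29272} - \frac{38877}{-4 - 166} = 8115 \cdot \frac{1}{29272} - \frac{38877}{-170} = \frac{8115}{29272} - - \frac{38877}{170} = \frac{8115}{29272} + \frac{38877}{170} = \frac{569693547}{2488120}$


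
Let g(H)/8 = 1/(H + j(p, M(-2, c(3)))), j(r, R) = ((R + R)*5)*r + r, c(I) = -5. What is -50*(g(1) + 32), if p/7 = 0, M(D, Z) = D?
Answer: -2000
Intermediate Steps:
p = 0 (p = 7*0 = 0)
j(r, R) = r + 10*R*r (j(r, R) = ((2*R)*5)*r + r = (10*R)*r + r = 10*R*r + r = r + 10*R*r)
g(H) = 8/H (g(H) = 8/(H + 0*(1 + 10*(-2))) = 8/(H + 0*(1 - 20)) = 8/(H + 0*(-19)) = 8/(H + 0) = 8/H)
-50*(g(1) + 32) = -50*(8/1 + 32) = -50*(8*1 + 32) = -50*(8 + 32) = -50*40 = -2000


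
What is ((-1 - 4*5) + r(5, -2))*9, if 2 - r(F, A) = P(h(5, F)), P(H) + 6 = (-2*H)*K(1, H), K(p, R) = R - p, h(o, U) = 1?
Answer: -117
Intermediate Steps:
P(H) = -6 - 2*H*(-1 + H) (P(H) = -6 + (-2*H)*(H - 1*1) = -6 + (-2*H)*(H - 1) = -6 + (-2*H)*(-1 + H) = -6 - 2*H*(-1 + H))
r(F, A) = 8 (r(F, A) = 2 - (-6 - 2*1² + 2*1) = 2 - (-6 - 2*1 + 2) = 2 - (-6 - 2 + 2) = 2 - 1*(-6) = 2 + 6 = 8)
((-1 - 4*5) + r(5, -2))*9 = ((-1 - 4*5) + 8)*9 = ((-1 - 20) + 8)*9 = (-21 + 8)*9 = -13*9 = -117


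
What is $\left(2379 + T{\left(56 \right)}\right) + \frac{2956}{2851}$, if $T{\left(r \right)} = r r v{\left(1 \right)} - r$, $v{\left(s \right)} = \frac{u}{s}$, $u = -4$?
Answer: $- \frac{29137115}{2851} \approx -10220.0$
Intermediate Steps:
$v{\left(s \right)} = - \frac{4}{s}$
$T{\left(r \right)} = - r - 4 r^{2}$ ($T{\left(r \right)} = r r \left(- \frac{4}{1}\right) - r = r^{2} \left(\left(-4\right) 1\right) - r = r^{2} \left(-4\right) - r = - 4 r^{2} - r = - r - 4 r^{2}$)
$\left(2379 + T{\left(56 \right)}\right) + \frac{2956}{2851} = \left(2379 + 56 \left(-1 - 224\right)\right) + \frac{2956}{2851} = \left(2379 + 56 \left(-1 - 224\right)\right) + 2956 \cdot \frac{1}{2851} = \left(2379 + 56 \left(-225\right)\right) + \frac{2956}{2851} = \left(2379 - 12600\right) + \frac{2956}{2851} = -10221 + \frac{2956}{2851} = - \frac{29137115}{2851}$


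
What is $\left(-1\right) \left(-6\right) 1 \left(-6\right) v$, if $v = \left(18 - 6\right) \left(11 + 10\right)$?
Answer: $-9072$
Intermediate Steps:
$v = 252$ ($v = 12 \cdot 21 = 252$)
$\left(-1\right) \left(-6\right) 1 \left(-6\right) v = \left(-1\right) \left(-6\right) 1 \left(-6\right) 252 = 6 \cdot 1 \left(-6\right) 252 = 6 \left(-6\right) 252 = \left(-36\right) 252 = -9072$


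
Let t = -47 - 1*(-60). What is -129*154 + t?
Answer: -19853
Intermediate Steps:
t = 13 (t = -47 + 60 = 13)
-129*154 + t = -129*154 + 13 = -19866 + 13 = -19853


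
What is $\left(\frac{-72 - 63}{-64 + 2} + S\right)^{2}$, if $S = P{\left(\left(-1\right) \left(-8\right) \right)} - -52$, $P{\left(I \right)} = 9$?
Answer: $\frac{15342889}{3844} \approx 3991.4$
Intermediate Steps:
$S = 61$ ($S = 9 - -52 = 9 + 52 = 61$)
$\left(\frac{-72 - 63}{-64 + 2} + S\right)^{2} = \left(\frac{-72 - 63}{-64 + 2} + 61\right)^{2} = \left(- \frac{135}{-62} + 61\right)^{2} = \left(\left(-135\right) \left(- \frac{1}{62}\right) + 61\right)^{2} = \left(\frac{135}{62} + 61\right)^{2} = \left(\frac{3917}{62}\right)^{2} = \frac{15342889}{3844}$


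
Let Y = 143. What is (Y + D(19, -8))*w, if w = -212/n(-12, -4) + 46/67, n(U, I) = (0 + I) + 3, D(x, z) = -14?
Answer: 1838250/67 ≈ 27437.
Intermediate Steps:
n(U, I) = 3 + I (n(U, I) = I + 3 = 3 + I)
w = 14250/67 (w = -212/(3 - 4) + 46/67 = -212/(-1) + 46*(1/67) = -212*(-1) + 46/67 = 212 + 46/67 = 14250/67 ≈ 212.69)
(Y + D(19, -8))*w = (143 - 14)*(14250/67) = 129*(14250/67) = 1838250/67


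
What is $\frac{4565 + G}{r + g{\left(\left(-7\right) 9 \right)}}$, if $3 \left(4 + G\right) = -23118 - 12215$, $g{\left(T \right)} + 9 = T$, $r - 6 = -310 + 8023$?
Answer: $- \frac{21650}{22941} \approx -0.94373$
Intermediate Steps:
$r = 7719$ ($r = 6 + \left(-310 + 8023\right) = 6 + 7713 = 7719$)
$g{\left(T \right)} = -9 + T$
$G = - \frac{35345}{3}$ ($G = -4 + \frac{-23118 - 12215}{3} = -4 + \frac{1}{3} \left(-35333\right) = -4 - \frac{35333}{3} = - \frac{35345}{3} \approx -11782.0$)
$\frac{4565 + G}{r + g{\left(\left(-7\right) 9 \right)}} = \frac{4565 - \frac{35345}{3}}{7719 - 72} = - \frac{21650}{3 \left(7719 - 72\right)} = - \frac{21650}{3 \cdot 7647} = \left(- \frac{21650}{3}\right) \frac{1}{7647} = - \frac{21650}{22941}$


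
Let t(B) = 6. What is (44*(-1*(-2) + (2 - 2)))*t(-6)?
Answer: 528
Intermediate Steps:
(44*(-1*(-2) + (2 - 2)))*t(-6) = (44*(-1*(-2) + (2 - 2)))*6 = (44*(2 + 0))*6 = (44*2)*6 = 88*6 = 528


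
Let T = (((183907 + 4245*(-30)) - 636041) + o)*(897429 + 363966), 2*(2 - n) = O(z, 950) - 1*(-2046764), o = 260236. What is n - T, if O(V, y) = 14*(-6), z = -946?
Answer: 402696807622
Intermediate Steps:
O(V, y) = -84
n = -1023338 (n = 2 - (-84 - 1*(-2046764))/2 = 2 - (-84 + 2046764)/2 = 2 - 1/2*2046680 = 2 - 1023340 = -1023338)
T = -402697830960 (T = (((183907 + 4245*(-30)) - 636041) + 260236)*(897429 + 363966) = (((183907 - 127350) - 636041) + 260236)*1261395 = ((56557 - 636041) + 260236)*1261395 = (-579484 + 260236)*1261395 = -319248*1261395 = -402697830960)
n - T = -1023338 - 1*(-402697830960) = -1023338 + 402697830960 = 402696807622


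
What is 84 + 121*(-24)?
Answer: -2820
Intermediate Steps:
84 + 121*(-24) = 84 - 2904 = -2820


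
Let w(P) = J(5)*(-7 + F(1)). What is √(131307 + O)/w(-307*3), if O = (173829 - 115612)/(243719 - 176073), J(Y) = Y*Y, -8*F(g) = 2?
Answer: -2*√600862316807194/24521675 ≈ -1.9993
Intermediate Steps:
F(g) = -¼ (F(g) = -⅛*2 = -¼)
J(Y) = Y²
O = 58217/67646 ≈ 0.86061
w(P) = -725/4 (w(P) = 5²*(-7 - ¼) = 25*(-29/4) = -725/4)
√(131307 + O)/w(-307*3) = √(131307 + 58217/67646)/(-725/4) = √(8882451539/67646)*(-4/725) = (√600862316807194/67646)*(-4/725) = -2*√600862316807194/24521675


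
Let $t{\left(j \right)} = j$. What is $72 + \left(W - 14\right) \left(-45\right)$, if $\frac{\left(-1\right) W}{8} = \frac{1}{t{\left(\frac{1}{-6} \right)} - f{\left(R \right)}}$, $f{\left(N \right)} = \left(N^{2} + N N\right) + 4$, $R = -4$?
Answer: $\frac{150174}{217} \approx 692.05$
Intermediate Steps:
$f{\left(N \right)} = 4 + 2 N^{2}$ ($f{\left(N \right)} = \left(N^{2} + N^{2}\right) + 4 = 2 N^{2} + 4 = 4 + 2 N^{2}$)
$W = \frac{48}{217}$ ($W = - \frac{8}{\frac{1}{-6} - \left(4 + 2 \left(-4\right)^{2}\right)} = - \frac{8}{- \frac{1}{6} - \left(4 + 2 \cdot 16\right)} = - \frac{8}{- \frac{1}{6} - \left(4 + 32\right)} = - \frac{8}{- \frac{1}{6} - 36} = - \frac{8}{- \frac{217}{6}} = \left(-8\right) \left(- \frac{6}{217}\right) = \frac{48}{217} \approx 0.2212$)
$72 + \left(W - 14\right) \left(-45\right) = 72 + \left(\frac{48}{217} - 14\right) \left(-45\right) = 72 - - \frac{134550}{217} = 72 + \frac{134550}{217} = \frac{150174}{217}$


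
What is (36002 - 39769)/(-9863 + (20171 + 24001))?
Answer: -3767/34309 ≈ -0.10980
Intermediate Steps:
(36002 - 39769)/(-9863 + (20171 + 24001)) = -3767/(-9863 + 44172) = -3767/34309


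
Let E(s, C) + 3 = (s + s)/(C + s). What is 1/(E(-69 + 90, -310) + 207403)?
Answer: 289/59938558 ≈ 4.8216e-6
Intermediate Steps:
E(s, C) = -3 + 2*s/(C + s) (E(s, C) = -3 + (s + s)/(C + s) = -3 + (2*s)/(C + s) = -3 + 2*s/(C + s))
1/(E(-69 + 90, -310) + 207403) = 1/((-(-69 + 90) - 3*(-310))/(-310 + (-69 + 90)) + 207403) = 1/((-1*21 + 930)/(-310 + 21) + 207403) = 1/((-21 + 930)/(-289) + 207403) = 1/(-1/289*909 + 207403) = 1/(-909/289 + 207403) = 1/(59938558/289) = 289/59938558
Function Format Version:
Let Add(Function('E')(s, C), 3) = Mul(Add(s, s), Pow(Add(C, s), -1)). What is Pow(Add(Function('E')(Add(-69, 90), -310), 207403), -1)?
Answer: Rational(289, 59938558) ≈ 4.8216e-6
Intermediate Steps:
Function('E')(s, C) = Add(-3, Mul(2, s, Pow(Add(C, s), -1))) (Function('E')(s, C) = Add(-3, Mul(Add(s, s), Pow(Add(C, s), -1))) = Add(-3, Mul(Mul(2, s), Pow(Add(C, s), -1))) = Add(-3, Mul(2, s, Pow(Add(C, s), -1))))
Pow(Add(Function('E')(Add(-69, 90), -310), 207403), -1) = Pow(Add(Mul(Pow(Add(-310, Add(-69, 90)), -1), Add(Mul(-1, Add(-69, 90)), Mul(-3, -310))), 207403), -1) = Pow(Add(Mul(Pow(Add(-310, 21), -1), Add(Mul(-1, 21), 930)), 207403), -1) = Pow(Add(Mul(Pow(-289, -1), Add(-21, 930)), 207403), -1) = Pow(Add(Mul(Rational(-1, 289), 909), 207403), -1) = Pow(Add(Rational(-909, 289), 207403), -1) = Pow(Rational(59938558, 289), -1) = Rational(289, 59938558)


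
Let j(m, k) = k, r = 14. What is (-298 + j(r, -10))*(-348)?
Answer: 107184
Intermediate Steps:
(-298 + j(r, -10))*(-348) = (-298 - 10)*(-348) = -308*(-348) = 107184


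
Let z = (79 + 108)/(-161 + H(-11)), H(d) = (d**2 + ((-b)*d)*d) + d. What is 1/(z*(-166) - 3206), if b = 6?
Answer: -777/2460020 ≈ -0.00031585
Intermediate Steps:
H(d) = d - 5*d**2 (H(d) = (d**2 + ((-1*6)*d)*d) + d = (d**2 + (-6*d)*d) + d = (d**2 - 6*d**2) + d = -5*d**2 + d = d - 5*d**2)
z = -187/777 (z = (79 + 108)/(-161 - 11*(1 - 5*(-11))) = 187/(-161 - 11*(1 + 55)) = 187/(-161 - 11*56) = 187/(-161 - 616) = 187/(-777) = 187*(-1/777) = -187/777 ≈ -0.24067)
1/(z*(-166) - 3206) = 1/(-187/777*(-166) - 3206) = 1/(31042/777 - 3206) = 1/(-2460020/777) = -777/2460020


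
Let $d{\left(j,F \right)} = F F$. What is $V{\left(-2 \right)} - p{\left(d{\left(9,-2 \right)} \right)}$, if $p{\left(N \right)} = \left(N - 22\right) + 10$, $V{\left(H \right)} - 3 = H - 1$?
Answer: $8$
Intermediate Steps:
$V{\left(H \right)} = 2 + H$ ($V{\left(H \right)} = 3 + \left(H - 1\right) = 3 + \left(-1 + H\right) = 2 + H$)
$d{\left(j,F \right)} = F^{2}$
$p{\left(N \right)} = -12 + N$ ($p{\left(N \right)} = \left(-22 + N\right) + 10 = -12 + N$)
$V{\left(-2 \right)} - p{\left(d{\left(9,-2 \right)} \right)} = \left(2 - 2\right) - \left(-12 + \left(-2\right)^{2}\right) = 0 - \left(-12 + 4\right) = 0 - -8 = 0 + 8 = 8$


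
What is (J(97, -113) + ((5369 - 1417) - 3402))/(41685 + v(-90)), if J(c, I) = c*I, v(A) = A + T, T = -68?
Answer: -10411/41527 ≈ -0.25070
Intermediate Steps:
v(A) = -68 + A (v(A) = A - 68 = -68 + A)
J(c, I) = I*c
(J(97, -113) + ((5369 - 1417) - 3402))/(41685 + v(-90)) = (-113*97 + ((5369 - 1417) - 3402))/(41685 + (-68 - 90)) = (-10961 + (3952 - 3402))/(41685 - 158) = (-10961 + 550)/41527 = -10411*1/41527 = -10411/41527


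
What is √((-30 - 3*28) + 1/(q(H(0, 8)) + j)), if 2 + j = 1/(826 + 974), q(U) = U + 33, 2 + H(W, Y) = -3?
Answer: I*√249613788714/46801 ≈ 10.675*I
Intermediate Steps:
H(W, Y) = -5 (H(W, Y) = -2 - 3 = -5)
q(U) = 33 + U
j = -3599/1800 (j = -2 + 1/(826 + 974) = -2 + 1/1800 = -3599/1800 ≈ -1.9994)
√((-30 - 3*28) + 1/(q(H(0, 8)) + j)) = √((-30 - 3*28) + 1/((33 - 5) - 3599/1800)) = √((-30 - 84) + 1/(28 - 3599/1800)) = √(-114 + 1/(46801/1800)) = √(-114 + 1800/46801) = √(-5333514/46801) = I*√249613788714/46801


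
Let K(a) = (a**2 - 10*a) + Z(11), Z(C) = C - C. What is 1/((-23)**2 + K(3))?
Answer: 1/508 ≈ 0.0019685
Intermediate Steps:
Z(C) = 0
K(a) = a**2 - 10*a (K(a) = (a**2 - 10*a) + 0 = a**2 - 10*a)
1/((-23)**2 + K(3)) = 1/((-23)**2 + 3*(-10 + 3)) = 1/(529 + 3*(-7)) = 1/(529 - 21) = 1/508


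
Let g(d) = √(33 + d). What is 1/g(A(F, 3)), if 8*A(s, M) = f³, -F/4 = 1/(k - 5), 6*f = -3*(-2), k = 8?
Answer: 2*√530/265 ≈ 0.17375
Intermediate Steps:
f = 1 (f = (-3*(-2))/6 = (⅙)*6 = 1)
F = -4/3 (F = -4/(8 - 5) = -4/3 ≈ -1.3333)
A(s, M) = ⅛ (A(s, M) = (⅛)*1³ = (⅛)*1 = ⅛)
1/g(A(F, 3)) = 1/(√(33 + ⅛)) = 1/(√(265/8)) = 1/(√530/4) = 2*√530/265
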